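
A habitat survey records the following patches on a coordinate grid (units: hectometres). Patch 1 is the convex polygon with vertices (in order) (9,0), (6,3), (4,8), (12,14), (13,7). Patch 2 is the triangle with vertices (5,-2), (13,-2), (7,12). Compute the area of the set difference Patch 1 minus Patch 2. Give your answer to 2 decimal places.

|Patch 1| = 69, |Patch 1∩Patch 2| = 29.3873.
|Patch 1 ∖ Patch 2| = |Patch 1| − |Patch 1∩Patch 2| = 69 − 29.3873 = 39.61.

39.61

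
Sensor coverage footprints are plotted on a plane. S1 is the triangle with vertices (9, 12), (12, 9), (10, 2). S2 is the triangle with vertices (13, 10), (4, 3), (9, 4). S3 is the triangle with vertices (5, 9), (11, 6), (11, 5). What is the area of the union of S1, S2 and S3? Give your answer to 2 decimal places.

By inclusion–exclusion:
Individual areas: |S1| = 13.5, |S2| = 13, |S3| = 3.
|S1∩S2| = 3.7696.
|S1∩S3| = 1.2322.
|S2∩S3| = 1.0956.
|S1∩S2∩S3| = 0.5891.
|S1 ∪ S2 ∪ S3| = 29.5 − 6.0974 + 0.5891 = 23.99.

23.99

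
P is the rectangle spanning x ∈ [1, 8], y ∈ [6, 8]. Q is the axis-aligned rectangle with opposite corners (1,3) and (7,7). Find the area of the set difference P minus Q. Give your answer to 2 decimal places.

|P∩Q|: x∈[1,7], y∈[6,7] → 6·1 = 6.
|P| = 14.
|P ∖ Q| = |P| − |P∩Q| = 14 − 6 = 8.00.

8.00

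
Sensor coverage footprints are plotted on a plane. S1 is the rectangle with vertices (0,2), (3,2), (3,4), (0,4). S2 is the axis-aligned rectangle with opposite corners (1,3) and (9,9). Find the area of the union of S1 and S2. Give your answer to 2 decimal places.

By inclusion–exclusion:
Individual areas: |S1| = 6, |S2| = 48.
|S1∩S2|: x∈[1,3], y∈[3,4] → 2·1 = 2.
|S1 ∪ S2| = 54 − 2 = 52.00.

52.00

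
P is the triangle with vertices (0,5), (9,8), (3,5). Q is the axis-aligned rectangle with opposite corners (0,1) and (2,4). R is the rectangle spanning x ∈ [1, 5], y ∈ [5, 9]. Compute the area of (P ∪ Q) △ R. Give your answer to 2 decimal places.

|P ∪ Q| = 10.5.
|(P ∪ Q) ∩ R| = 3.
|(P ∪ Q) △ R| = 10.5 + 16 − 6 = 20.50.

20.50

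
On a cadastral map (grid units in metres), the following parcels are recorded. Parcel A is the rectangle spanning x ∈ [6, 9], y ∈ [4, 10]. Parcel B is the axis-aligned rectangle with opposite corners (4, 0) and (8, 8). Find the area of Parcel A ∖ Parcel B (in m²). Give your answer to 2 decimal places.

10.00

|Parcel A∩Parcel B|: x∈[6,8], y∈[4,8] → 2·4 = 8.
|Parcel A| = 18.
|Parcel A ∖ Parcel B| = |Parcel A| − |Parcel A∩Parcel B| = 18 − 8 = 10.00.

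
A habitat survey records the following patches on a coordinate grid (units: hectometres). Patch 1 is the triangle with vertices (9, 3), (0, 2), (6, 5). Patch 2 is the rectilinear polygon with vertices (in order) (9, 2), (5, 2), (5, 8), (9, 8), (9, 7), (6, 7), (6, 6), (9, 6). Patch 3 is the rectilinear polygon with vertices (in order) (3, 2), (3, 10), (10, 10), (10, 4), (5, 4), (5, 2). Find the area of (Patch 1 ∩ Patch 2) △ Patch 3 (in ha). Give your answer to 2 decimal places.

|Patch 1 ∩ Patch 2| = 5.6389.
|(Patch 1 ∩ Patch 2) ∩ Patch 3| = 1.5.
|(Patch 1 ∩ Patch 2) △ Patch 3| = 5.6389 + 46 − 3 = 48.64.

48.64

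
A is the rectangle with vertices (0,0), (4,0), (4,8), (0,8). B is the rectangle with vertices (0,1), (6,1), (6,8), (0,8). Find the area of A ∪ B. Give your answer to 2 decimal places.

46.00

By inclusion–exclusion:
Individual areas: |A| = 32, |B| = 42.
|A∩B|: x∈[0,4], y∈[1,8] → 4·7 = 28.
|A ∪ B| = 74 − 28 = 46.00.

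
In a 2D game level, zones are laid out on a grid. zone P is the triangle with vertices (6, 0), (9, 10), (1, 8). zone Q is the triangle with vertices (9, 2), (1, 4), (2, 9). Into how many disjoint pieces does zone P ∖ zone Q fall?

zone P ∖ zone Q splits into 3 disjoint pieces (area 3.8562, area 18.2154, area 0.4721).

3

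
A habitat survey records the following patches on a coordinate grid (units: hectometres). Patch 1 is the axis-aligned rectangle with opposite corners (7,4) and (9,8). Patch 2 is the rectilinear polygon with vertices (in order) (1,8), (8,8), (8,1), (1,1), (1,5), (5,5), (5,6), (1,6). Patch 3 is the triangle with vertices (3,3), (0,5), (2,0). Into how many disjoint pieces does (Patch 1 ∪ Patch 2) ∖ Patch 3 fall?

(Patch 1 ∪ Patch 2) ∖ Patch 3 splits into 2 disjoint pieces (area 44.3333, area 0.45).

2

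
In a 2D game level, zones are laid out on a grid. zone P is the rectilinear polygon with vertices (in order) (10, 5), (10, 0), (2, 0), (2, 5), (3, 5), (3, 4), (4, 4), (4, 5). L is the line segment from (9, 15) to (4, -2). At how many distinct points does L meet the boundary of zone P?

The segment meets the boundary at (6.059,5), (4.588,0).

2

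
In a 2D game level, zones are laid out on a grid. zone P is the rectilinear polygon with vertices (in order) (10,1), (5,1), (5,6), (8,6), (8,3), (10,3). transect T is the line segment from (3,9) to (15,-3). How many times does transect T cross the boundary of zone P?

The segment meets the boundary at (10,2), (8,4), (9,3), (6,6).

4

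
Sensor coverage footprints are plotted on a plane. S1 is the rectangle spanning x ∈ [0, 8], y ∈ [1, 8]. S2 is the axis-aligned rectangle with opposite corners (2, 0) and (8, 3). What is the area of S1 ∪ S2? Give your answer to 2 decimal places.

62.00

By inclusion–exclusion:
Individual areas: |S1| = 56, |S2| = 18.
|S1∩S2|: x∈[2,8], y∈[1,3] → 6·2 = 12.
|S1 ∪ S2| = 74 − 12 = 62.00.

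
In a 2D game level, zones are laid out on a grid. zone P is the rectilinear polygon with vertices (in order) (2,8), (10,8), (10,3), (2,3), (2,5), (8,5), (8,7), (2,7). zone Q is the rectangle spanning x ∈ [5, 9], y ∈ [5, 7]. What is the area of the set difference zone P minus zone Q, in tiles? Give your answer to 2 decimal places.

|zone P| = 28, |zone P∩zone Q| = 2.
|zone P ∖ zone Q| = |zone P| − |zone P∩zone Q| = 28 − 2 = 26.00.

26.00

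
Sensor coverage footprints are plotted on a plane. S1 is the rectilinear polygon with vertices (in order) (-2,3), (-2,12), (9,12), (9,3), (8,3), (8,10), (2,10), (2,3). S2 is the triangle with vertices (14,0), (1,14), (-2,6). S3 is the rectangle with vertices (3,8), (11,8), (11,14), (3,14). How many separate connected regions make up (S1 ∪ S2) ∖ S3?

1

(S1 ∪ S2) ∖ S3 is a single connected region.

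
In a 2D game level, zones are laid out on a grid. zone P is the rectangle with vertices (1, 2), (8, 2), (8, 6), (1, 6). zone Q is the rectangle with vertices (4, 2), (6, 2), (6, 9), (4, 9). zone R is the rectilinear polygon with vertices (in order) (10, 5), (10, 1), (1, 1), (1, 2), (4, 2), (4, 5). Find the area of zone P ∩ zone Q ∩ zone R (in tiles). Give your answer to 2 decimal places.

The intersection is the polygon with vertices (6,2), (4,2), (4,5), (6,5).
By the shoelace formula its area is 6.00.

6.00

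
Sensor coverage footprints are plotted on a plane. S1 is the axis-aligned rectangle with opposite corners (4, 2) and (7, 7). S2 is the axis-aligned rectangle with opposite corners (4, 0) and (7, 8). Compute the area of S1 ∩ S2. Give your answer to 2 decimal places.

15.00

|S1∩S2|: x∈[4,7], y∈[2,7] → 3·5 = 15.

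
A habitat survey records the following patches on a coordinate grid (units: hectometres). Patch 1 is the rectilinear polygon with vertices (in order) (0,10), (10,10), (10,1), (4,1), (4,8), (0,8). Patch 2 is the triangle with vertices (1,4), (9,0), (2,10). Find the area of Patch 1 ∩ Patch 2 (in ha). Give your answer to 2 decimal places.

12.69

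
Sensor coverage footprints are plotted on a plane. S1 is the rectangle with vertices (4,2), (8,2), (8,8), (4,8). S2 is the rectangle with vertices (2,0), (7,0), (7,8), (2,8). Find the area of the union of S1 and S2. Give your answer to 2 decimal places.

By inclusion–exclusion:
Individual areas: |S1| = 24, |S2| = 40.
|S1∩S2|: x∈[4,7], y∈[2,8] → 3·6 = 18.
|S1 ∪ S2| = 64 − 18 = 46.00.

46.00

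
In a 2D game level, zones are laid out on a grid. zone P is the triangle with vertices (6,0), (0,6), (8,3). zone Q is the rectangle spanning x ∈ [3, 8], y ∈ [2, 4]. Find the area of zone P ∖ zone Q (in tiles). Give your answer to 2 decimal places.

7.17

|zone P| = 15, |zone P∩zone Q| = 7.8333.
|zone P ∖ zone Q| = |zone P| − |zone P∩zone Q| = 15 − 7.8333 = 7.17.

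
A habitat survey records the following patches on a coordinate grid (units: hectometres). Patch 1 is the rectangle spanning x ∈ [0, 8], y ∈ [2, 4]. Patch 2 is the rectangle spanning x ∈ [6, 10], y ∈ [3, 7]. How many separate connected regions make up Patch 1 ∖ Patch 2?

Patch 1 ∖ Patch 2 is a single connected region.

1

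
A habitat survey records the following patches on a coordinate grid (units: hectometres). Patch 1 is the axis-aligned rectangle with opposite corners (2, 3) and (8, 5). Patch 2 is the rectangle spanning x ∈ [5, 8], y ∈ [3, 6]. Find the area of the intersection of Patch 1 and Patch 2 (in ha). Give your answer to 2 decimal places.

6.00

|Patch 1∩Patch 2|: x∈[5,8], y∈[3,5] → 3·2 = 6.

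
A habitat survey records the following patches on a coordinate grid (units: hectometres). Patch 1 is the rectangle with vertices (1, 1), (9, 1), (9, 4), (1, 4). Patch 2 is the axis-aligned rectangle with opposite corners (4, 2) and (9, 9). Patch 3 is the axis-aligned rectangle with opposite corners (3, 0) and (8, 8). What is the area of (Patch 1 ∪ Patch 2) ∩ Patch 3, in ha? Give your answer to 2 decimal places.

31.00

The region (Patch 1 ∪ Patch 2) ∩ Patch 3 is the polygon with vertices (3,1), (3,4), (4,4), (4,8), (8,8), (8,1).
By the shoelace formula its area is 31.00.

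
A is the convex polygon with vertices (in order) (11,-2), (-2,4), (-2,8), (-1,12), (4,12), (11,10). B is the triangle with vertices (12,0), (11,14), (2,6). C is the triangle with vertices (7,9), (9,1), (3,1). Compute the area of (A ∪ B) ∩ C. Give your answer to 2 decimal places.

The region (A ∪ B) ∩ C is the polygon with vertices (3.281,1.562), (7,9), (9,1), (4.5,1).
By the shoelace formula its area is 23.58.

23.58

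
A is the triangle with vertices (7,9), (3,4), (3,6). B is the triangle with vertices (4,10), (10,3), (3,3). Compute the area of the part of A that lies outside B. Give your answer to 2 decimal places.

|A| = 4, |A∩B| = 3.0296.
|A ∖ B| = |A| − |A∩B| = 4 − 3.0296 = 0.97.

0.97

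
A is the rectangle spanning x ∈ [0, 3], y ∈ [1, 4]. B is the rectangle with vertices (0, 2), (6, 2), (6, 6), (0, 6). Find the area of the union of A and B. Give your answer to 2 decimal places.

27.00

By inclusion–exclusion:
Individual areas: |A| = 9, |B| = 24.
|A∩B|: x∈[0,3], y∈[2,4] → 3·2 = 6.
|A ∪ B| = 33 − 6 = 27.00.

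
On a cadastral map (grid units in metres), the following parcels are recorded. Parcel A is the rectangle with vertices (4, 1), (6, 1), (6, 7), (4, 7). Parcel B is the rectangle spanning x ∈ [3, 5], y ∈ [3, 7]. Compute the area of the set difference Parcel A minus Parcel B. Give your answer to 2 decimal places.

8.00

|Parcel A∩Parcel B|: x∈[4,5], y∈[3,7] → 1·4 = 4.
|Parcel A| = 12.
|Parcel A ∖ Parcel B| = |Parcel A| − |Parcel A∩Parcel B| = 12 − 4 = 8.00.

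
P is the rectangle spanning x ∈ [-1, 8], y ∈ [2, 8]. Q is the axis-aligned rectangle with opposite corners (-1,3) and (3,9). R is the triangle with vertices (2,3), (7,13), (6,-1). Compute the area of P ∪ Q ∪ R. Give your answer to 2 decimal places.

By inclusion–exclusion:
Individual areas: |P| = 54, |Q| = 24, |R| = 30.
|P∩Q|: x∈[-1,3], y∈[3,8] → 4·5 = 20.
|P∩R| = 19.8214.
|Q∩R| = 1.
|P∩Q∩R| = 1.
|P ∪ Q ∪ R| = 108 − 40.8214 + 1 = 68.18.

68.18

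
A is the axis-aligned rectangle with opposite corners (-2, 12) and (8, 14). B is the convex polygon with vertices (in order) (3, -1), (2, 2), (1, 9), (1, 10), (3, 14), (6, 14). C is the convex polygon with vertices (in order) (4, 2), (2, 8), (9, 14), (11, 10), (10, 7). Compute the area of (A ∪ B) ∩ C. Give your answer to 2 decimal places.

12.17

|A ∪ B| = 53.9.
|(A ∪ B) ∩ C| = 12.17.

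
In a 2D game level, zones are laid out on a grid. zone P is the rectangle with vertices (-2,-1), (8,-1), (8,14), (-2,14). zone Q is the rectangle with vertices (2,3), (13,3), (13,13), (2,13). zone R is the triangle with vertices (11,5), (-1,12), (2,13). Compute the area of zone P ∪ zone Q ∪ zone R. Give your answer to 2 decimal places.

200.00

By inclusion–exclusion:
Individual areas: |zone P| = 150, |zone Q| = 110, |zone R| = 16.5.
|zone P∩zone Q|: x∈[2,8], y∈[3,13] → 6·10 = 60.
|zone P∩zone R| = 15.125.
|zone Q∩zone R| = 12.375.
|zone P∩zone Q∩zone R| = 11.
|zone P ∪ zone Q ∪ zone R| = 276.5 − 87.5 + 11 = 200.00.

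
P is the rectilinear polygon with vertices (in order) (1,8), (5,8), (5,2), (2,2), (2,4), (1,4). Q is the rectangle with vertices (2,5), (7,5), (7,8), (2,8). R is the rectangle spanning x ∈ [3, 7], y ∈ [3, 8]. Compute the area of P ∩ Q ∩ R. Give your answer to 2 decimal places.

6.00

The intersection is the polygon with vertices (5,5), (3,5), (3,8), (5,8).
By the shoelace formula its area is 6.00.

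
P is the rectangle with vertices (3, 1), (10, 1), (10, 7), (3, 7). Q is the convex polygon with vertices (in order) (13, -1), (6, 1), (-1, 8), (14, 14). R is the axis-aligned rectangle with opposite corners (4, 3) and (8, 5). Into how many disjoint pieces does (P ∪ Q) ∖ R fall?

(P ∪ Q) ∖ R is a single connected region.

1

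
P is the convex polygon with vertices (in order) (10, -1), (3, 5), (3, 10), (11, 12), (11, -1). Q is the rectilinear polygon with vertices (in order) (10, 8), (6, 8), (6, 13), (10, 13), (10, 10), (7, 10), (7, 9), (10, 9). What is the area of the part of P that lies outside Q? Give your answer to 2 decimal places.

65.00

|P| = 75, |P∩Q| = 10.
|P ∖ Q| = |P| − |P∩Q| = 75 − 10 = 65.00.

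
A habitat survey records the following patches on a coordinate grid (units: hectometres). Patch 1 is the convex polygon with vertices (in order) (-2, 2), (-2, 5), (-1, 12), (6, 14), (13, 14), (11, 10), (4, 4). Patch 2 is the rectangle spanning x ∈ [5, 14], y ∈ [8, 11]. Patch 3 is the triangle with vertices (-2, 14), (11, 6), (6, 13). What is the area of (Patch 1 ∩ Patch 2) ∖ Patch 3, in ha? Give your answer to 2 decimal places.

|Patch 1 ∩ Patch 2| = 15.9167.
|(Patch 1 ∩ Patch 2) ∩ Patch 3| = 7.9555.
|(Patch 1 ∩ Patch 2) ∖ Patch 3| = 15.9167 − 7.9555 = 7.96.

7.96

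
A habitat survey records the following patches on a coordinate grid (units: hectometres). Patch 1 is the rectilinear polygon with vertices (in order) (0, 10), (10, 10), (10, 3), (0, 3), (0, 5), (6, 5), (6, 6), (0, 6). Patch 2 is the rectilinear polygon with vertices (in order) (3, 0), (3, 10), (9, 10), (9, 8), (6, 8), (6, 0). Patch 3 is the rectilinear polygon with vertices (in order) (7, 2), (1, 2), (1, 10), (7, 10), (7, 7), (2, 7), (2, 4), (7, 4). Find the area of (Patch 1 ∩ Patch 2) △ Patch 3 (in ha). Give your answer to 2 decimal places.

29.00

|Patch 1 ∩ Patch 2| = 24.
|(Patch 1 ∩ Patch 2) ∩ Patch 3| = 14.
|(Patch 1 ∩ Patch 2) △ Patch 3| = 24 + 33 − 28 = 29.00.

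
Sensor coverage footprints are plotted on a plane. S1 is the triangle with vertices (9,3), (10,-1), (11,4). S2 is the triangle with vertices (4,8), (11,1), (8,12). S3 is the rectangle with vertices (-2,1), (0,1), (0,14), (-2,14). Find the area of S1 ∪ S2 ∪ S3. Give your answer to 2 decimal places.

By inclusion–exclusion:
Individual areas: |S1| = 4.5, |S2| = 28, |S3| = 26.
|S1∩S2| = 1.6892.
|S1∩S3| = 0.
|S2∩S3| = 0.
|S1∩S2∩S3| = 0.
|S1 ∪ S2 ∪ S3| = 58.5 − 1.6892 + 0 = 56.81.

56.81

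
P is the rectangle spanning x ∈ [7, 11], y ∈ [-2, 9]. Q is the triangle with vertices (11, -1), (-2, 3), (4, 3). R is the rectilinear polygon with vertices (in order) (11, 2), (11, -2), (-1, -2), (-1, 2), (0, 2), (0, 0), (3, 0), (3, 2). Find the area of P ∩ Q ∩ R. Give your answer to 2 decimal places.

2.11

The intersection is the polygon with vertices (11,-1), (7,0.231), (7,1.286).
By the shoelace formula its area is 2.11.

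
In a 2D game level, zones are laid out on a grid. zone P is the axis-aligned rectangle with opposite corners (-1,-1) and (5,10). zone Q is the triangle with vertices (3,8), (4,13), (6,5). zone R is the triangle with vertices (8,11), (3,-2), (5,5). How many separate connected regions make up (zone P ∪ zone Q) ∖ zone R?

3

(zone P ∪ zone Q) ∖ zone R splits into 3 disjoint pieces (area 3.3923, area 64.0488, area 0.0404).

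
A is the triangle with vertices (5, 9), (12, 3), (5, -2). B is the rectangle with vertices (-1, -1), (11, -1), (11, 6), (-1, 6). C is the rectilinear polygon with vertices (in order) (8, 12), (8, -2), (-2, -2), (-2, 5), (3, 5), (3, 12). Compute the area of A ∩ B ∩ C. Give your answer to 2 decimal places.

20.09

The intersection is the polygon with vertices (6.4,-1), (5,-1), (5,6), (8,6), (8,0.143).
By the shoelace formula its area is 20.09.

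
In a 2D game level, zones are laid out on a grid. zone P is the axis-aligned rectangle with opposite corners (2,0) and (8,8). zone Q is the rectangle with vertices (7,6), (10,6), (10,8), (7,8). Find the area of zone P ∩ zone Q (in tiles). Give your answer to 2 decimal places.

2.00

|zone P∩zone Q|: x∈[7,8], y∈[6,8] → 1·2 = 2.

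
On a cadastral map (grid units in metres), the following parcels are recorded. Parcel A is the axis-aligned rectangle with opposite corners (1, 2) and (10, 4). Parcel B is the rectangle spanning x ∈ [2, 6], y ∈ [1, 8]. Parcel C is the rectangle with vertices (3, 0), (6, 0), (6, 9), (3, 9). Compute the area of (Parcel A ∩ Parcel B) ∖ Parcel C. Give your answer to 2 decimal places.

2.00

|Parcel A ∩ Parcel B| = 8.
|(Parcel A ∩ Parcel B) ∩ Parcel C| = 6.
|(Parcel A ∩ Parcel B) ∖ Parcel C| = 8 − 6 = 2.00.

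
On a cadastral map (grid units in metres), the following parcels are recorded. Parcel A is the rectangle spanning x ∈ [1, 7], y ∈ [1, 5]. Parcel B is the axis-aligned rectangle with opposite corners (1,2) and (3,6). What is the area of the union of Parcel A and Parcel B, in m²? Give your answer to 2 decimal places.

By inclusion–exclusion:
Individual areas: |Parcel A| = 24, |Parcel B| = 8.
|Parcel A∩Parcel B|: x∈[1,3], y∈[2,5] → 2·3 = 6.
|Parcel A ∪ Parcel B| = 32 − 6 = 26.00.

26.00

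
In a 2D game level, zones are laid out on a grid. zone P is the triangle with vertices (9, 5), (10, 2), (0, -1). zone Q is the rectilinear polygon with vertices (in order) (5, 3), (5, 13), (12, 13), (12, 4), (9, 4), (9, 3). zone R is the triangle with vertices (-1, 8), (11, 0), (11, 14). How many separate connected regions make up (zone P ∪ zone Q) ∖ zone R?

(zone P ∪ zone Q) ∖ zone R splits into 3 disjoint pieces (area 10.5862, area 4, area 9).

3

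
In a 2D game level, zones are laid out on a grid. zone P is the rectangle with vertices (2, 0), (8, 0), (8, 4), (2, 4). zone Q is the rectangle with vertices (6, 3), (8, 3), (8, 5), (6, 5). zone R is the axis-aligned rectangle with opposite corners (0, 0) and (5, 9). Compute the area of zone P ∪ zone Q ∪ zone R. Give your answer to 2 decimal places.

59.00

By inclusion–exclusion:
Individual areas: |zone P| = 24, |zone Q| = 4, |zone R| = 45.
|zone P∩zone Q|: x∈[6,8], y∈[3,4] → 2·1 = 2.
|zone P∩zone R|: x∈[2,5], y∈[0,4] → 3·4 = 12.
|zone Q∩zone R| = 0 (no overlap).
|zone P∩zone Q∩zone R| = 0.
|zone P ∪ zone Q ∪ zone R| = 73 − 14 + 0 = 59.00.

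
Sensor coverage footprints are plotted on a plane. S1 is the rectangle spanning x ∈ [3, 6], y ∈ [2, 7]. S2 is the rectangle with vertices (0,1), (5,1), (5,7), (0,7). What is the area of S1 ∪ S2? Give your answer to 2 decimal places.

35.00

By inclusion–exclusion:
Individual areas: |S1| = 15, |S2| = 30.
|S1∩S2|: x∈[3,5], y∈[2,7] → 2·5 = 10.
|S1 ∪ S2| = 45 − 10 = 35.00.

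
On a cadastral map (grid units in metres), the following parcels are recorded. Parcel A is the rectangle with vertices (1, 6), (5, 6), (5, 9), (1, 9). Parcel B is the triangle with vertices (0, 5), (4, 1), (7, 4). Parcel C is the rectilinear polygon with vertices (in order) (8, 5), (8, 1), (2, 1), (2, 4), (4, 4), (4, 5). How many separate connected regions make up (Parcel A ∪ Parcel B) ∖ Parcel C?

2

(Parcel A ∪ Parcel B) ∖ Parcel C splits into 2 disjoint pieces (area 12, area 2.8571).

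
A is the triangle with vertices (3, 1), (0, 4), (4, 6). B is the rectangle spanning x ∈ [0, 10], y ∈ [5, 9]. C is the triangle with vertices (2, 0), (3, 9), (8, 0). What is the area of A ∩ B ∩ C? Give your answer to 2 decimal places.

The intersection is the polygon with vertices (3.8,5), (2.556,5), (2.588,5.294), (4,6).
By the shoelace formula its area is 0.82.

0.82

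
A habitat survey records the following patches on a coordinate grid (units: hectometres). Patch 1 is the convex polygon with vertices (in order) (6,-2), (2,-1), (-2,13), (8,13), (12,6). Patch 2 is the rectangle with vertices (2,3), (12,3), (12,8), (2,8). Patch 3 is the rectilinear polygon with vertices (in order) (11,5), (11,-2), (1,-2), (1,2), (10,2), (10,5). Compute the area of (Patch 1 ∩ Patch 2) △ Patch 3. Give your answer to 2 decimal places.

|Patch 1 ∩ Patch 2| = 45.4821.
|(Patch 1 ∩ Patch 2) ∩ Patch 3| = 1.
|(Patch 1 ∩ Patch 2) △ Patch 3| = 45.4821 + 43 − 2 = 86.48.

86.48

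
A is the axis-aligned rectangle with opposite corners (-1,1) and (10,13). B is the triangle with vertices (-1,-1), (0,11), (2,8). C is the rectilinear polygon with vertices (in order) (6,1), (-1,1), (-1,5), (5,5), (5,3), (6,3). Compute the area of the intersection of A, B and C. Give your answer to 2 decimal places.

The intersection is the polygon with vertices (-0.5,5), (1,5), (-0.333,1), (-0.833,1).
By the shoelace formula its area is 4.00.

4.00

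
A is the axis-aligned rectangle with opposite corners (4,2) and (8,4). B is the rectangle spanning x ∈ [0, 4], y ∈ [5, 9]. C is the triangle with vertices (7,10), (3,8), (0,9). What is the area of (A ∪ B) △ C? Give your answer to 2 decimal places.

24.50

|A ∪ B| = 24.
|(A ∪ B) ∩ C| = 2.25.
|(A ∪ B) △ C| = 24 + 5 − 4.5 = 24.50.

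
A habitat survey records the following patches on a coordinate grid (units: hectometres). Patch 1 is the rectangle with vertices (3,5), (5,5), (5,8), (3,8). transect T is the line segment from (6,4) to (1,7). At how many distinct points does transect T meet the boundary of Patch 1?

The segment meets the boundary at (3,5.8), (4.333,5).

2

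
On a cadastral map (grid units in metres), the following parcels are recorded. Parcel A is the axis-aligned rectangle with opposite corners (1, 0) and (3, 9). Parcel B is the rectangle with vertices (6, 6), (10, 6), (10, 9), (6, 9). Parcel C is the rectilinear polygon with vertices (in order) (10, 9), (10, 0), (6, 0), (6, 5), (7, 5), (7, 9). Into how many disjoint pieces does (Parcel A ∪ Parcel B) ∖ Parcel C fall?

2

(Parcel A ∪ Parcel B) ∖ Parcel C splits into 2 disjoint pieces (area 18, area 3).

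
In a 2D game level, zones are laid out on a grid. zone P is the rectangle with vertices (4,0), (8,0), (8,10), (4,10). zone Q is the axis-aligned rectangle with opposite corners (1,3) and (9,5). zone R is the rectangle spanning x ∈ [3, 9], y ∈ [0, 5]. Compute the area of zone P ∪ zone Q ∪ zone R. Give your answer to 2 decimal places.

54.00

By inclusion–exclusion:
Individual areas: |zone P| = 40, |zone Q| = 16, |zone R| = 30.
|zone P∩zone Q|: x∈[4,8], y∈[3,5] → 4·2 = 8.
|zone P∩zone R|: x∈[4,8], y∈[0,5] → 4·5 = 20.
|zone Q∩zone R|: x∈[3,9], y∈[3,5] → 6·2 = 12.
|zone P∩zone Q∩zone R| = 8.
|zone P ∪ zone Q ∪ zone R| = 86 − 40 + 8 = 54.00.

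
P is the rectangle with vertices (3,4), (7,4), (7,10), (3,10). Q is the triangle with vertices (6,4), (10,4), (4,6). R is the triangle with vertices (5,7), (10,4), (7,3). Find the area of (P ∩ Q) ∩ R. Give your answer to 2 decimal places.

The region (P ∩ Q) ∩ R is the polygon with vertices (6.5,4), (5.8,5.4), (7,5), (7,4).
By the shoelace formula its area is 0.95.

0.95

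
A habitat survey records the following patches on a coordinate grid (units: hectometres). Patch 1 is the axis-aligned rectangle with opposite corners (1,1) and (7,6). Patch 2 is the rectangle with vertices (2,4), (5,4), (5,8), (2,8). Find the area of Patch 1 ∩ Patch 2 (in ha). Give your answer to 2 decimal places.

6.00

|Patch 1∩Patch 2|: x∈[2,5], y∈[4,6] → 3·2 = 6.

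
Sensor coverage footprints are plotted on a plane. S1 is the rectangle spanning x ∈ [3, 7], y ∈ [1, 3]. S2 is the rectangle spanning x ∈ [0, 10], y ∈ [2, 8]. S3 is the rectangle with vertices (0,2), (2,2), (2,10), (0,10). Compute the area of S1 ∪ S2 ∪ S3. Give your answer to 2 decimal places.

By inclusion–exclusion:
Individual areas: |S1| = 8, |S2| = 60, |S3| = 16.
|S1∩S2|: x∈[3,7], y∈[2,3] → 4·1 = 4.
|S1∩S3| = 0 (no overlap).
|S2∩S3|: x∈[0,2], y∈[2,8] → 2·6 = 12.
|S1∩S2∩S3| = 0.
|S1 ∪ S2 ∪ S3| = 84 − 16 + 0 = 68.00.

68.00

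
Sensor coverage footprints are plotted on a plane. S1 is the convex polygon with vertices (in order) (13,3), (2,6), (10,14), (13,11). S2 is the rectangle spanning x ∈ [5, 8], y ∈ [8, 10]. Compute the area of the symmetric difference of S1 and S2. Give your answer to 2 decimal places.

|S1| = 68, |S2| = 6, |S1∩S2| = 5.5.
|S1 △ S2| = |S1| + |S2| − 2·|S1∩S2| = 68 + 6 − 11 = 63.00.

63.00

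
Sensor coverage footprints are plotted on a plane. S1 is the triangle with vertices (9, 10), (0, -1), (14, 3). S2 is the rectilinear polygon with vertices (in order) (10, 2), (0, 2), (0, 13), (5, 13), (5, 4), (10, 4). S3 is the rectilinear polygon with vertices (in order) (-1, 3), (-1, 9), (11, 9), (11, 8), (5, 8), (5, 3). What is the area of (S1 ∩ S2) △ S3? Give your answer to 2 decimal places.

52.31

|S1 ∩ S2| = 13.9596.
|(S1 ∩ S2) ∩ S3| = 1.8232.
|(S1 ∩ S2) △ S3| = 13.9596 + 42 − 3.6465 = 52.31.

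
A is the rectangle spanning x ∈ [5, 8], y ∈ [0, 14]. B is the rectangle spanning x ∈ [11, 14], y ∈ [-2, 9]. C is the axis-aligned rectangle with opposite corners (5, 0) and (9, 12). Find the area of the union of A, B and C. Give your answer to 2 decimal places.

87.00

By inclusion–exclusion:
Individual areas: |A| = 42, |B| = 33, |C| = 48.
|A∩B| = 0 (no overlap).
|A∩C|: x∈[5,8], y∈[0,12] → 3·12 = 36.
|B∩C| = 0 (no overlap).
|A∩B∩C| = 0.
|A ∪ B ∪ C| = 123 − 36 + 0 = 87.00.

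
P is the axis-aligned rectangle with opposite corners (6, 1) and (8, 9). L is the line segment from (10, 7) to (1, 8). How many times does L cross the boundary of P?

2

The segment meets the boundary at (6,7.444), (8,7.222).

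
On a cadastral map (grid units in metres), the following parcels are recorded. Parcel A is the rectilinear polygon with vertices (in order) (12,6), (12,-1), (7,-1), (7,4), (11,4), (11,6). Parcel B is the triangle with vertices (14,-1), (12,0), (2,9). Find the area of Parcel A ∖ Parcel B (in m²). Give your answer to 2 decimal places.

24.78

|Parcel A| = 27, |Parcel A∩Parcel B| = 2.2222.
|Parcel A ∖ Parcel B| = |Parcel A| − |Parcel A∩Parcel B| = 27 − 2.2222 = 24.78.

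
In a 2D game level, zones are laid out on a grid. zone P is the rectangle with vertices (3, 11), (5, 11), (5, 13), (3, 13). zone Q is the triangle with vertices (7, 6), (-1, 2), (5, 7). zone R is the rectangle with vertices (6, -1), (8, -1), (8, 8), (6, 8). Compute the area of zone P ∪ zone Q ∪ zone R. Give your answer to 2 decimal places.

29.50

By inclusion–exclusion:
Individual areas: |zone P| = 4, |zone Q| = 8, |zone R| = 18.
|zone P∩zone Q| = 0.
|zone P∩zone R| = 0 (no overlap).
|zone Q∩zone R| = 0.5.
|zone P∩zone Q∩zone R| = 0.
|zone P ∪ zone Q ∪ zone R| = 30 − 0.5 + 0 = 29.50.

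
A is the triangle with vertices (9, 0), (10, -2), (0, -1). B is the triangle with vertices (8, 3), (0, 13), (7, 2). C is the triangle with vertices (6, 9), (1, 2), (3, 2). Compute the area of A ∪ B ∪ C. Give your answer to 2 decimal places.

24.92

By inclusion–exclusion:
Individual areas: |A| = 9.5, |B| = 9, |C| = 7.
|A∩B| = 0.
|A∩C| = 0.
|B∩C| = 0.5833.
|A∩B∩C| = 0.
|A ∪ B ∪ C| = 25.5 − 0.5833 + 0 = 24.92.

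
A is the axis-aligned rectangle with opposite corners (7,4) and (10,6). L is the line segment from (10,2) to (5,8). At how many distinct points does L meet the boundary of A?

2

The segment meets the boundary at (7,5.6), (8.333,4).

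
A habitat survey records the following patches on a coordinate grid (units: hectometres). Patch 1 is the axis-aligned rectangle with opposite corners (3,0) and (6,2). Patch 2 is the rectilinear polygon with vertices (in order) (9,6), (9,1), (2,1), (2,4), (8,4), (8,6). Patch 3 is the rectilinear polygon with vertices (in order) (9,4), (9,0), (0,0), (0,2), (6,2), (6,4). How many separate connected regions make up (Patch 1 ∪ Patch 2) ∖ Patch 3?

(Patch 1 ∪ Patch 2) ∖ Patch 3 splits into 2 disjoint pieces (area 8, area 2).

2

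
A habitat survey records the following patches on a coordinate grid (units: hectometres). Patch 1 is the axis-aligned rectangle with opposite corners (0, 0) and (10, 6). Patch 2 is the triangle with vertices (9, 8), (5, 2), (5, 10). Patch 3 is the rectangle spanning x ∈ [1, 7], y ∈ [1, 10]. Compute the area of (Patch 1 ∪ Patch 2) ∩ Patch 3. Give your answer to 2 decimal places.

37.00

The region (Patch 1 ∪ Patch 2) ∩ Patch 3 is the polygon with vertices (5,6), (5,10), (7,9), (7,1), (1,1), (1,6).
By the shoelace formula its area is 37.00.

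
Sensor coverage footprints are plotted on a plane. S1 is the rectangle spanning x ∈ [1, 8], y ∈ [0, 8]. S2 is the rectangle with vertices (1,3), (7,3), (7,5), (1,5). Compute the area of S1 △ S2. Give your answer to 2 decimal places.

|S1∩S2|: x∈[1,7], y∈[3,5] → 6·2 = 12.
|S1 △ S2| = |S1| + |S2| − 2·|S1∩S2| = 56 + 12 − 24 = 44.00.

44.00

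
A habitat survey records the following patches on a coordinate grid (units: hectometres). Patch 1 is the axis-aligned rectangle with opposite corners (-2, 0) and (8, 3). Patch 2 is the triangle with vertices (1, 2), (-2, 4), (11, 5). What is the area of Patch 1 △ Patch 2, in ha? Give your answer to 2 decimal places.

|Patch 1| = 30, |Patch 2| = 14.5, |Patch 1∩Patch 2| = 2.4167.
|Patch 1 △ Patch 2| = |Patch 1| + |Patch 2| − 2·|Patch 1∩Patch 2| = 30 + 14.5 − 4.8333 = 39.67.

39.67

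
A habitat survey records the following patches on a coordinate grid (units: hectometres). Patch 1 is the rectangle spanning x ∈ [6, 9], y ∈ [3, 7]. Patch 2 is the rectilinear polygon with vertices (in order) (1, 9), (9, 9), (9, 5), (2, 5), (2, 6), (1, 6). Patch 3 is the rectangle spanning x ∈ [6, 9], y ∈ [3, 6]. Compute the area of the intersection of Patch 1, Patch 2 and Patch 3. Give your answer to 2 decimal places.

3.00

The intersection is the polygon with vertices (6,5), (6,6), (9,6), (9,5).
By the shoelace formula its area is 3.00.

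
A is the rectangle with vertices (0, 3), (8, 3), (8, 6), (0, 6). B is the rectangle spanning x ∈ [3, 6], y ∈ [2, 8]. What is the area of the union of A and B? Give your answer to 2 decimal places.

33.00

By inclusion–exclusion:
Individual areas: |A| = 24, |B| = 18.
|A∩B|: x∈[3,6], y∈[3,6] → 3·3 = 9.
|A ∪ B| = 42 − 9 = 33.00.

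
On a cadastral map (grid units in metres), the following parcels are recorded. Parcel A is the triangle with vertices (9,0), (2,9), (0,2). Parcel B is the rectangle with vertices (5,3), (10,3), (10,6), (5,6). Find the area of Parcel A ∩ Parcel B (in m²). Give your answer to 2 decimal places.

The intersection is the polygon with vertices (6.667,3), (5,3), (5,5.143).
By the shoelace formula its area is 1.79.

1.79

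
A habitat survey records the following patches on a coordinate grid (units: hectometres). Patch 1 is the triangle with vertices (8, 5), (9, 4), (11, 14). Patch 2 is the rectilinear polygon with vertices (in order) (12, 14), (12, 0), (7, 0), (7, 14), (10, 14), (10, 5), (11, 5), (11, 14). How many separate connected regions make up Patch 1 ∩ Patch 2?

Patch 1 ∩ Patch 2 is a single connected region.

1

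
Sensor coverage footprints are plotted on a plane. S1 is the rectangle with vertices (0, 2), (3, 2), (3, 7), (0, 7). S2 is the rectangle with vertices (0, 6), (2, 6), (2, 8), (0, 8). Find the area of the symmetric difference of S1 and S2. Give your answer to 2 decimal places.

15.00

|S1∩S2|: x∈[0,2], y∈[6,7] → 2·1 = 2.
|S1 △ S2| = |S1| + |S2| − 2·|S1∩S2| = 15 + 4 − 4 = 15.00.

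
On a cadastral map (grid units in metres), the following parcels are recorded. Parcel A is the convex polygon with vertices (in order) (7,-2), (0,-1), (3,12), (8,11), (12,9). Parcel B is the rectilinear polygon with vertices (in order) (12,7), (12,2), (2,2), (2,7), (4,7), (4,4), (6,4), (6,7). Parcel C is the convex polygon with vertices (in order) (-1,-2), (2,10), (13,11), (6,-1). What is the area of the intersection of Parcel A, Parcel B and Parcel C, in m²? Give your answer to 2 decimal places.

30.04

The intersection is the polygon with vertices (2,2), (2,7), (4,7), (4,4), (6,4), (6,7), (10.667,7), (7.75,2).
By the shoelace formula its area is 30.04.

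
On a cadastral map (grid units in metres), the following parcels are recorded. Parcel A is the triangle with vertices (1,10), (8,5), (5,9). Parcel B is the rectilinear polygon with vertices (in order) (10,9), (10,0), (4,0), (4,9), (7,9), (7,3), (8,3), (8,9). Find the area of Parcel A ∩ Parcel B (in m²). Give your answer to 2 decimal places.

3.98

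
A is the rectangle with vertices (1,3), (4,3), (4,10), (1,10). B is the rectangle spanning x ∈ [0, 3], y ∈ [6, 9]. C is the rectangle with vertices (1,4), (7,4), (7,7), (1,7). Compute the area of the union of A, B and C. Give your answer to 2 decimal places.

By inclusion–exclusion:
Individual areas: |A| = 21, |B| = 9, |C| = 18.
|A∩B|: x∈[1,3], y∈[6,9] → 2·3 = 6.
|A∩C|: x∈[1,4], y∈[4,7] → 3·3 = 9.
|B∩C|: x∈[1,3], y∈[6,7] → 2·1 = 2.
|A∩B∩C| = 2.
|A ∪ B ∪ C| = 48 − 17 + 2 = 33.00.

33.00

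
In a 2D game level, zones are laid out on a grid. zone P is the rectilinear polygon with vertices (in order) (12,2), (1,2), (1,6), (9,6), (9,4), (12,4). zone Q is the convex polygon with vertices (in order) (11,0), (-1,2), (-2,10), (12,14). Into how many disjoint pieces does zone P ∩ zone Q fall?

zone P ∩ zone Q is a single connected region.

1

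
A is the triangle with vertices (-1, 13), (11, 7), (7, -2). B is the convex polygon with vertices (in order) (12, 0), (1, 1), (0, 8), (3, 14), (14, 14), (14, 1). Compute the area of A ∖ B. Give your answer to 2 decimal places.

|A| = 66, |A∩B| = 59.5473.
|A ∖ B| = |A| − |A∩B| = 66 − 59.5473 = 6.45.

6.45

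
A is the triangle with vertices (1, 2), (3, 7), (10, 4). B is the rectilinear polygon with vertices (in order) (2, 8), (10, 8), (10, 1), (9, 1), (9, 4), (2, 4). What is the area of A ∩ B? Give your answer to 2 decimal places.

12.36

The intersection is the polygon with vertices (3,7), (10,4), (9,3.778), (9,4), (2,4), (2,4.5).
By the shoelace formula its area is 12.36.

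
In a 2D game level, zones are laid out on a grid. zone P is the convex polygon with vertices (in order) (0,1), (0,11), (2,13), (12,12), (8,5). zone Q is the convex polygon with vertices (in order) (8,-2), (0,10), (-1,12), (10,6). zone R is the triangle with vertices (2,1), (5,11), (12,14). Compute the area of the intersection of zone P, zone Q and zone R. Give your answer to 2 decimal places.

9.75

The intersection is the polygon with vertices (7.074,7.596), (4.143,3.786), (3.241,5.138), (4.414,9.047).
By the shoelace formula its area is 9.75.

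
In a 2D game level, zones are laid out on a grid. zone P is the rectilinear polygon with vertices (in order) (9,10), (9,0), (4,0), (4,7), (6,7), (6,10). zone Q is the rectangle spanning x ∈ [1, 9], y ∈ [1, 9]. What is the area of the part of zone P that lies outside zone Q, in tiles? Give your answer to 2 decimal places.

8.00

|zone P| = 44, |zone P∩zone Q| = 36.
|zone P ∖ zone Q| = |zone P| − |zone P∩zone Q| = 44 − 36 = 8.00.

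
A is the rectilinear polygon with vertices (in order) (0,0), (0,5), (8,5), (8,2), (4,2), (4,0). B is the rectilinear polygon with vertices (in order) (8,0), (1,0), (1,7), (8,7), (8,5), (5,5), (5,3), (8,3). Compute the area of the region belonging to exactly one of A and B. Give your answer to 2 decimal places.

|A| = 32, |B| = 43, |A∩B| = 21.
|A △ B| = |A| + |B| − 2·|A∩B| = 32 + 43 − 42 = 33.00.

33.00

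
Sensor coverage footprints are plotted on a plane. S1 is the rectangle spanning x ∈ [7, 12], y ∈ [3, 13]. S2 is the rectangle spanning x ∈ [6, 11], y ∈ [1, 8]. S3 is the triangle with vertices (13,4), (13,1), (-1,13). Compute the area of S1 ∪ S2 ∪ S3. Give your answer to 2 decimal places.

By inclusion–exclusion:
Individual areas: |S1| = 50, |S2| = 35, |S3| = 21.
|S1∩S2|: x∈[7,11], y∈[3,8] → 4·5 = 20.
|S1∩S3| = 10.4881.
|S2∩S3| = 9.9841.
|S1∩S2∩S3| = 8.5238.
|S1 ∪ S2 ∪ S3| = 106 − 40.4722 + 8.5238 = 74.05.

74.05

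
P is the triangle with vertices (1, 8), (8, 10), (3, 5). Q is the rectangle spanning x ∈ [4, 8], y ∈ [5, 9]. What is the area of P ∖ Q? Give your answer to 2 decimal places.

|P| = 12.5, |P∩Q| = 4.4643.
|P ∖ Q| = |P| − |P∩Q| = 12.5 − 4.4643 = 8.04.

8.04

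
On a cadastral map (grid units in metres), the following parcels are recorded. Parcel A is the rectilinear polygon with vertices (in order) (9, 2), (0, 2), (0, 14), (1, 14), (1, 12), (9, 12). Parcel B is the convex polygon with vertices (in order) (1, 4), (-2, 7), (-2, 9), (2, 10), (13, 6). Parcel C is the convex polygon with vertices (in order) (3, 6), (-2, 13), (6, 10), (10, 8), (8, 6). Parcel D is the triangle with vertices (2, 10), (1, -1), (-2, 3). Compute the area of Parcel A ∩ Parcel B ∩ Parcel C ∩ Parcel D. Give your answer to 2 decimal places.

0.80

The intersection is the polygon with vertices (1.175,8.556), (2,10), (1.79,7.694).
By the shoelace formula its area is 0.80.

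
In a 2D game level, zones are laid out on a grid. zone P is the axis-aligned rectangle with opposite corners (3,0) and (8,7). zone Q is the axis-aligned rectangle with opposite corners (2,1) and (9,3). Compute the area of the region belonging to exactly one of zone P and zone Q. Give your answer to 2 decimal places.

29.00

|zone P∩zone Q|: x∈[3,8], y∈[1,3] → 5·2 = 10.
|zone P △ zone Q| = |zone P| + |zone Q| − 2·|zone P∩zone Q| = 35 + 14 − 20 = 29.00.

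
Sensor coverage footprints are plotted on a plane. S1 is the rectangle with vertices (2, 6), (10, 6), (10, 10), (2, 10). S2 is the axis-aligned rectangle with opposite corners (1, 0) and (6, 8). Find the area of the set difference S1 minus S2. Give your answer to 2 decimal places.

24.00

|S1∩S2|: x∈[2,6], y∈[6,8] → 4·2 = 8.
|S1| = 32.
|S1 ∖ S2| = |S1| − |S1∩S2| = 32 − 8 = 24.00.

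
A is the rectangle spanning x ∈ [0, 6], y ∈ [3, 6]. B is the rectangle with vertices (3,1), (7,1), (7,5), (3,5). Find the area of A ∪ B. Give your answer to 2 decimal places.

28.00

By inclusion–exclusion:
Individual areas: |A| = 18, |B| = 16.
|A∩B|: x∈[3,6], y∈[3,5] → 3·2 = 6.
|A ∪ B| = 34 − 6 = 28.00.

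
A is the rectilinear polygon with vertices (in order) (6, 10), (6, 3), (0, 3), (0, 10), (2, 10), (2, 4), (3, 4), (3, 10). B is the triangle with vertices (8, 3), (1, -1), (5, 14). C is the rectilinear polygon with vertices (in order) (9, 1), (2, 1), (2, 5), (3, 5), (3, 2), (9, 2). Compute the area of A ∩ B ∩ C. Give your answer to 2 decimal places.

0.80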